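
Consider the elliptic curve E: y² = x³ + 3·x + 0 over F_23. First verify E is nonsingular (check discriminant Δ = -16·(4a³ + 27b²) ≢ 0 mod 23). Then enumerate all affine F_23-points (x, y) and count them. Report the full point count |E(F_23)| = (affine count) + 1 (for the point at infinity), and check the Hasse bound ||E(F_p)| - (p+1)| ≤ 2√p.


Affine points = {(0, 0), (1, 2), (1, 21), (3, 6), (3, 17), (5, 5), (5, 18), (6, 2), (6, 21), (10, 8), (10, 15), (12, 4), (12, 19), (14, 7), (14, 16), (15, 4), (15, 19), (16, 2), (16, 21), (19, 4), (19, 19), (21, 3), (21, 20)}; affine count = 23; |E(F_23)| = 24.

Discriminant check: Δ ∝ 4a³ + 27b² = 4·3³ + 27·0² = 4·27 + 27·0 ≡ 16 (mod 23). Nonzero ⇒ E is nonsingular.
For each x ∈ F_23, compute rhs = x³ + 3·x + 0 mod 23, then count y ∈ F_23 with y² ≡ rhs.
  x = 0: rhs = 0, matching y values: 0 (1 points).
  x = 1: rhs = 4, matching y values: 2, 21 (2 points).
  x = 2: rhs = 14, matching y values: none (0 points).
  x = 3: rhs = 13, matching y values: 6, 17 (2 points).
  x = 4: rhs = 7, matching y values: none (0 points).
  x = 5: rhs = 2, matching y values: 5, 18 (2 points).
  x = 6: rhs = 4, matching y values: 2, 21 (2 points).
  x = 7: rhs = 19, matching y values: none (0 points).
  x = 8: rhs = 7, matching y values: none (0 points).
  x = 9: rhs = 20, matching y values: none (0 points).
  x = 10: rhs = 18, matching y values: 8, 15 (2 points).
  x = 11: rhs = 7, matching y values: none (0 points).
  x = 12: rhs = 16, matching y values: 4, 19 (2 points).
  x = 13: rhs = 5, matching y values: none (0 points).
  x = 14: rhs = 3, matching y values: 7, 16 (2 points).
  x = 15: rhs = 16, matching y values: 4, 19 (2 points).
  x = 16: rhs = 4, matching y values: 2, 21 (2 points).
  x = 17: rhs = 19, matching y values: none (0 points).
  x = 18: rhs = 21, matching y values: none (0 points).
  x = 19: rhs = 16, matching y values: 4, 19 (2 points).
  x = 20: rhs = 10, matching y values: none (0 points).
  x = 21: rhs = 9, matching y values: 3, 20 (2 points).
  x = 22: rhs = 19, matching y values: none (0 points).
Total affine count: 23.
Full point count |E(F_23)| = 23 + 1 = 24.
Hasse bound: |24 − (23+1)| = |0| = 0 ≤ 2√23 ≈ 9.5917 ✓.


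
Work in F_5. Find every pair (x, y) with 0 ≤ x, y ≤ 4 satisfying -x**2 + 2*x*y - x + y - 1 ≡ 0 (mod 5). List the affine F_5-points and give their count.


Affine F_5-points: {(0, 1), (1, 1), (3, 4), (4, 4)}; count = 4.

For each of the 25 pairs (x, y) ∈ F_5², evaluate f(x, y) mod 5. Record the zeros.
  x = 0: [0↦4, 1↦0, 2↦1, 3↦2, 4↦3]  zeros at y ∈ {1}
  x = 1: [0↦2, 1↦0, 2↦3, 3↦1, 4↦4]  zeros at y ∈ {1}
  x = 2: [0↦3, 1↦3, 2↦3, 3↦3, 4↦3]  zeros at y ∈ ∅
  x = 3: [0↦2, 1↦4, 2↦1, 3↦3, 4↦0]  zeros at y ∈ {4}
  x = 4: [0↦4, 1↦3, 2↦2, 3↦1, 4↦0]  zeros at y ∈ {4}
Collecting zeros: affine points = {(0, 1), (1, 1), (3, 4), (4, 4)}.
Total count |C(F_5)_aff| = 4.


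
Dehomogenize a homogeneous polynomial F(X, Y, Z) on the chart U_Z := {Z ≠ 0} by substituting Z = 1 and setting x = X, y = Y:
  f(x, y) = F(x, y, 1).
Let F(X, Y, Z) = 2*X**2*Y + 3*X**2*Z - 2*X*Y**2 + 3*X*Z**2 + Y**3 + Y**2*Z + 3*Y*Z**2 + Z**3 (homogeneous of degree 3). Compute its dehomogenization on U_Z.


f(x, y) = 2*x**2*y + 3*x**2 - 2*x*y**2 + 3*x + y**3 + y**2 + 3*y + 1

On U_Z we set Z = 1. Each monomial c·X^i·Y^j·Z^k in F becomes c·x^i·y^j·1^k = c·x^i·y^j.
Substituting Z = 1: F(X, Y, 1) = 2*x**2*y + 3*x**2 - 2*x*y**2 + 3*x + y**3 + y**2 + 3*y + 1.
Note: deg(f) ≤ deg(F) = 3; strict inequality happens when F is divisible by Z (lost terms).


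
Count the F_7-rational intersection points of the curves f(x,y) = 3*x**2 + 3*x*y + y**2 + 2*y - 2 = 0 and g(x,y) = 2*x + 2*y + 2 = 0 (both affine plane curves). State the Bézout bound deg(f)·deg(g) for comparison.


Common zeros: {(5, 1)}; count = 1; Bézout bound = 2.

deg(f) = 2, deg(g) = 1, so Bézout bound = 2.
Scan x ∈ F_7. For each x, list the y ∈ F_7 with f(x, y) ≡ 0 and those with g(x, y) ≡ 0 (mod 7); the common zeros in that column are the intersection.
  x = 0: f ≡ 0 at y ∈ ∅; g ≡ 0 at y ∈ {6}; common: ∅.
  x = 1: f ≡ 0 at y ∈ {1}; g ≡ 0 at y ∈ {5}; common: ∅.
  x = 2: f ≡ 0 at y ∈ ∅; g ≡ 0 at y ∈ {4}; common: ∅.
  x = 3: f ≡ 0 at y ∈ {5}; g ≡ 0 at y ∈ {3}; common: ∅.
  x = 4: f ≡ 0 at y ∈ ∅; g ≡ 0 at y ∈ {2}; common: ∅.
  x = 5: f ≡ 0 at y ∈ {1, 3}; g ≡ 0 at y ∈ {1}; common: {1}.
  x = 6: f ≡ 0 at y ∈ {3, 5}; g ≡ 0 at y ∈ {0}; common: ∅.
Collecting: common zeros = {(5, 1)}, so the count is 1.
Comparison with the Bézout bound: 1 ≤ 2 = deg(f)·deg(g), as expected for curves with no common component (the affine F_7-count falls short of the bound because intersections may lie at infinity, over extension fields, or carry multiplicity).


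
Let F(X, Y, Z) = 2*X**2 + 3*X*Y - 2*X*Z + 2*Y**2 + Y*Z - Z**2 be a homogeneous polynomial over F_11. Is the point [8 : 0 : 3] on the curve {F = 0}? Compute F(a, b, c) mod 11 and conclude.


F(8,0,3) ≡ 5 (mod 11); P is NOT on the curve.

Evaluate F(8, 0, 3) term-by-term (mod 11).
  2*X**2 ↦ 2·64·1·1 = 128
  3*X*Y ↦ 3·8·0·1 = 0
  -2*X*Z ↦ -2·8·1·3 = -48
  2*Y**2 ↦ 2·1·0·1 = 0
  Y*Z ↦ 1·1·0·3 = 0
  -Z**2 ↦ -1·1·1·9 = -9
Sum: F(8, 0, 3) = (128) + (0) + (-48) + (0) + (0) + (-9) = 71.
Reducing mod 11: 71 ≡ 5 (mod 11).
Since F(a, b, c) ≡ 5 ≠ 0 (mod 11), P does NOT lie on the curve.


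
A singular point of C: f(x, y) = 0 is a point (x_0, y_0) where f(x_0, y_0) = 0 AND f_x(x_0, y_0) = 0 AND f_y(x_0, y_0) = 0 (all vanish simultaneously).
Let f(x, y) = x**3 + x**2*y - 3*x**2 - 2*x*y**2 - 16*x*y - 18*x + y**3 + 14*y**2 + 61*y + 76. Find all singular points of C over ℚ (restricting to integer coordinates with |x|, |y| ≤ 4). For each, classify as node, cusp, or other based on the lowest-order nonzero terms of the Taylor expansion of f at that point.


Singular points: {(2, -3)}; classification: cusp.

Compute partial derivatives:
  f_x = 3*x**2 + 2*x*y - 6*x - 2*y**2 - 16*y - 18.
  f_y = x**2 - 4*x*y - 16*x + 3*y**2 + 28*y + 61.
Scan x_0 ∈ {−4, ..., 4}. For each x_0, f_y(x_0, y) is a polynomial in y; find its integer roots y ∈ {−4, ..., 4}, then test f_x and f at those candidates.
  x = -4: f_y(-4, y) = 3*y**2 + 44*y + 141; no integer root y with |y| ≤ 4.
  x = -3: f_y(-3, y) = 3*y**2 + 40*y + 118; no integer root y with |y| ≤ 4.
  x = -2: f_y(-2, y) = 3*y**2 + 36*y + 97; no integer root y with |y| ≤ 4.
  x = -1: f_y(-1, y) = 3*y**2 + 32*y + 78; no integer root y with |y| ≤ 4.
  x = 0: f_y(0, y) = 3*y**2 + 28*y + 61; no integer root y with |y| ≤ 4.
  x = 1: f_y(1, y) = 3*y**2 + 24*y + 46; no integer root y with |y| ≤ 4.
  x = 2: f_y(2, y) = 3*y**2 + 20*y + 33; vanishes at y ∈ {-3}. (2, -3): f_x = 0, f = 0 — SINGULAR.
  x = 3: f_y(3, y) = 3*y**2 + 16*y + 22; no integer root y with |y| ≤ 4.
  x = 4: f_y(4, y) = 3*y**2 + 12*y + 13; no integer root y with |y| ≤ 4.
Only singular point on the grid: (2, -3).
Classify: substitute x = 2 + u, y = -3 + v and expand: f = u**3 + u**2*v - 2*u*v**2 + v**3 + v**2.
No constant or linear terms (consistent with a singular point). Quadratic part: v**2. Cubic part: u**3 + u**2*v - 2*u*v**2 + v**3.
The quadratic part v**2 is a perfect square, so there is a single (double) tangent line v = 0, i.e. y = -3. Restricting the cubic part to that line (v = 0) leaves u**3 ≠ 0, so f is not divisible by v and the branch is v² ≈ -u**3 to lowest order — this is a cusp.
Classification: cusp.


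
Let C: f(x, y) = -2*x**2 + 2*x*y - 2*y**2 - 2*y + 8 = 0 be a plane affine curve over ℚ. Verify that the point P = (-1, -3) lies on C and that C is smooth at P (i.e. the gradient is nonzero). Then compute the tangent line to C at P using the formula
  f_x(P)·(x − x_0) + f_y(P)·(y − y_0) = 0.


Tangent line at P: -2*x + 8*y + 22 = 0.

Step 1: f(-1, -3) = 0, so P lies on C.
Step 2: partial derivatives
  f_x(x, y) = -4*x + 2*y, f_y(x, y) = 2*x - 4*y - 2.
  f_x(P) = -2, f_y(P) = 8 (gradient nonzero, so P is smooth).
Step 3: tangent line at P: -2·(x − -1) + 8·(y − -3) = 0.
Expanding: -2*x + 8*y + 22 = 0.


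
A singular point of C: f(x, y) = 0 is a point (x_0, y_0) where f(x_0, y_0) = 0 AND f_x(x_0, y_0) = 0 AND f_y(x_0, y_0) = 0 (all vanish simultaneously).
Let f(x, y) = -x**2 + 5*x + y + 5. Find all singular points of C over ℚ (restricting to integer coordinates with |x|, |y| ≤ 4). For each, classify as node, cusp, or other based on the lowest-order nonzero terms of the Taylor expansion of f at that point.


No singular points in the scanned grid; C is smooth there.

Compute partial derivatives:
  f_x = 5 - 2*x.
  f_y = 1.
f_y = 1 is a nonzero constant, so f_y never vanishes: no point (x, y) can satisfy f = f_x = f_y = 0. In particular no (x, y) ∈ {−4, ..., 4}² is singular; the curve is smooth.


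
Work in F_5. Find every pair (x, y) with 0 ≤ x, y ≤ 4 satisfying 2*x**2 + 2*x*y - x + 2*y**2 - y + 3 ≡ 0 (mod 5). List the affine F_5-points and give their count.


Affine F_5-points: {(1, 3), (1, 4), (3, 1), (3, 4), (4, 1), (4, 3)}; count = 6.

For each of the 25 pairs (x, y) ∈ F_5², evaluate f(x, y) mod 5. Record the zeros.
  x = 0: [0↦3, 1↦4, 2↦4, 3↦3, 4↦1]  zeros at y ∈ ∅
  x = 1: [0↦4, 1↦2, 2↦4, 3↦0, 4↦0]  zeros at y ∈ {3, 4}
  x = 2: [0↦4, 1↦4, 2↦3, 3↦1, 4↦3]  zeros at y ∈ ∅
  x = 3: [0↦3, 1↦0, 2↦1, 3↦1, 4↦0]  zeros at y ∈ {1, 4}
  x = 4: [0↦1, 1↦0, 2↦3, 3↦0, 4↦1]  zeros at y ∈ {1, 3}
Collecting zeros: affine points = {(1, 3), (1, 4), (3, 1), (3, 4), (4, 1), (4, 3)}.
Total count |C(F_5)_aff| = 6.


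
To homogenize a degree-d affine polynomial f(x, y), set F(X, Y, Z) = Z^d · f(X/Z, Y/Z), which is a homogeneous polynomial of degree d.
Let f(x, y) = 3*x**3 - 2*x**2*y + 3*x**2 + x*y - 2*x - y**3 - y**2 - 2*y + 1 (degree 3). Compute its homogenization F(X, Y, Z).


F(X, Y, Z) = 3*X**3 - 2*X**2*Y + 3*X**2*Z + X*Y*Z - 2*X*Z**2 - Y**3 - Y**2*Z - 2*Y*Z**2 + Z**3

deg(f) = 3.
Substitute x = X/Z, y = Y/Z into f, then multiply by Z^3.
  monomial 3·x^3·y^0 ↦ 3·X^3·Y^0·Z^0.
  monomial -2·x^2·y^1 ↦ -2·X^2·Y^1·Z^0.
  monomial 3·x^2·y^0 ↦ 3·X^2·Y^0·Z^1.
  monomial 1·x^1·y^1 ↦ 1·X^1·Y^1·Z^1.
  monomial -2·x^1·y^0 ↦ -2·X^1·Y^0·Z^2.
  monomial -1·x^0·y^3 ↦ -1·X^0·Y^3·Z^0.
  monomial -1·x^0·y^2 ↦ -1·X^0·Y^2·Z^1.
  monomial -2·x^0·y^1 ↦ -2·X^0·Y^1·Z^2.
  monomial 1·x^0·y^0 ↦ 1·X^0·Y^0·Z^3.
Collecting: F(X, Y, Z) = 3*X**3 - 2*X**2*Y + 3*X**2*Z + X*Y*Z - 2*X*Z**2 - Y**3 - Y**2*Z - 2*Y*Z**2 + Z**3.


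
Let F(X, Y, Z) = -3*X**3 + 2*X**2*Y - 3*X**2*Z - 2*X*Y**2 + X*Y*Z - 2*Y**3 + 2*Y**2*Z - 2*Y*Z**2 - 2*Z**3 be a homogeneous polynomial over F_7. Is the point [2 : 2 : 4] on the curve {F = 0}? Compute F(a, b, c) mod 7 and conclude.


F(2,2,4) ≡ 6 (mod 7); P is NOT on the curve.

Evaluate F(2, 2, 4) term-by-term (mod 7).
  -3*X**3 ↦ -3·8·1·1 = -24
  2*X**2*Y ↦ 2·4·2·1 = 16
  -3*X**2*Z ↦ -3·4·1·4 = -48
  -2*X*Y**2 ↦ -2·2·4·1 = -16
  X*Y*Z ↦ 1·2·2·4 = 16
  -2*Y**3 ↦ -2·1·8·1 = -16
  2*Y**2*Z ↦ 2·1·4·4 = 32
  -2*Y*Z**2 ↦ -2·1·2·16 = -64
  -2*Z**3 ↦ -2·1·1·64 = -128
Sum: F(2, 2, 4) = (-24) + (16) + (-48) + (-16) + (16) + (-16) + (32) + (-64) + (-128) = -232.
Reducing mod 7: -232 ≡ 6 (mod 7).
Since F(a, b, c) ≡ 6 ≠ 0 (mod 7), P does NOT lie on the curve.


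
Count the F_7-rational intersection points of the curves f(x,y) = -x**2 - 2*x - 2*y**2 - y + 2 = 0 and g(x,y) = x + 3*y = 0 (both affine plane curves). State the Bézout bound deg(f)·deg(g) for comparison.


Common zeros: {(2, 4), (3, 6)}; count = 2; Bézout bound = 2.

deg(f) = 2, deg(g) = 1, so Bézout bound = 2.
Scan x ∈ F_7. For each x, list the y ∈ F_7 with f(x, y) ≡ 0 and those with g(x, y) ≡ 0 (mod 7); the common zeros in that column are the intersection.
  x = 0: f ≡ 0 at y ∈ ∅; g ≡ 0 at y ∈ {0}; common: ∅.
  x = 1: f ≡ 0 at y ∈ {5}; g ≡ 0 at y ∈ {2}; common: ∅.
  x = 2: f ≡ 0 at y ∈ {4, 6}; g ≡ 0 at y ∈ {4}; common: {4}.
  x = 3: f ≡ 0 at y ∈ {4, 6}; g ≡ 0 at y ∈ {6}; common: {6}.
  x = 4: f ≡ 0 at y ∈ {5}; g ≡ 0 at y ∈ {1}; common: ∅.
  x = 5: f ≡ 0 at y ∈ ∅; g ≡ 0 at y ∈ {3}; common: ∅.
  x = 6: f ≡ 0 at y ∈ {1, 2}; g ≡ 0 at y ∈ {5}; common: ∅.
Collecting: common zeros = {(2, 4), (3, 6)}, so the count is 2.
Comparison with the Bézout bound: 2 ≤ 2 = deg(f)·deg(g), as expected for curves with no common component (the bound is attained).


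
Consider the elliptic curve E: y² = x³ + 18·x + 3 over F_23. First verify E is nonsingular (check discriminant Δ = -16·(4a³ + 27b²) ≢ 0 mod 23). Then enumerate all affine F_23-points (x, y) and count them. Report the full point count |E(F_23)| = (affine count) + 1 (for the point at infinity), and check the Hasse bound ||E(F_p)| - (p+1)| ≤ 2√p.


Affine points = {(0, 7), (0, 16), (2, 1), (2, 22), (4, 1), (4, 22), (7, 9), (7, 14), (14, 3), (14, 20), (17, 1), (17, 22), (18, 8), (18, 15)}; affine count = 14; |E(F_23)| = 15.

Discriminant check: Δ ∝ 4a³ + 27b² = 4·18³ + 27·3² = 4·5832 + 27·9 ≡ 19 (mod 23). Nonzero ⇒ E is nonsingular.
For each x ∈ F_23, compute rhs = x³ + 18·x + 3 mod 23, then count y ∈ F_23 with y² ≡ rhs.
  x = 0: rhs = 3, matching y values: 7, 16 (2 points).
  x = 1: rhs = 22, matching y values: none (0 points).
  x = 2: rhs = 1, matching y values: 1, 22 (2 points).
  x = 3: rhs = 15, matching y values: none (0 points).
  x = 4: rhs = 1, matching y values: 1, 22 (2 points).
  x = 5: rhs = 11, matching y values: none (0 points).
  x = 6: rhs = 5, matching y values: none (0 points).
  x = 7: rhs = 12, matching y values: 9, 14 (2 points).
  x = 8: rhs = 15, matching y values: none (0 points).
  x = 9: rhs = 20, matching y values: none (0 points).
  x = 10: rhs = 10, matching y values: none (0 points).
  x = 11: rhs = 14, matching y values: none (0 points).
  x = 12: rhs = 15, matching y values: none (0 points).
  x = 13: rhs = 19, matching y values: none (0 points).
  x = 14: rhs = 9, matching y values: 3, 20 (2 points).
  x = 15: rhs = 14, matching y values: none (0 points).
  x = 16: rhs = 17, matching y values: none (0 points).
  x = 17: rhs = 1, matching y values: 1, 22 (2 points).
  x = 18: rhs = 18, matching y values: 8, 15 (2 points).
  x = 19: rhs = 5, matching y values: none (0 points).
  x = 20: rhs = 14, matching y values: none (0 points).
  x = 21: rhs = 5, matching y values: none (0 points).
  x = 22: rhs = 7, matching y values: none (0 points).
Total affine count: 14.
Full point count |E(F_23)| = 14 + 1 = 15.
Hasse bound: |15 − (23+1)| = |-9| = 9 ≤ 2√23 ≈ 9.5917 ✓.


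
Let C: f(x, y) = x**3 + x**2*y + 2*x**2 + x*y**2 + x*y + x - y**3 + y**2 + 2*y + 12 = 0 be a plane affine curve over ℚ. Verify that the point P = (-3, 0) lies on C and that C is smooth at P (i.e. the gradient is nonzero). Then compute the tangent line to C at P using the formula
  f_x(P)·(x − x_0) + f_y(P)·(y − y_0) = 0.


Tangent line at P: 16*x + 8*y + 48 = 0.

Step 1: f(-3, 0) = 0, so P lies on C.
Step 2: partial derivatives
  f_x(x, y) = 3*x**2 + 2*x*y + 4*x + y**2 + y + 1, f_y(x, y) = x**2 + 2*x*y + x - 3*y**2 + 2*y + 2.
  f_x(P) = 16, f_y(P) = 8 (gradient nonzero, so P is smooth).
Step 3: tangent line at P: 16·(x − -3) + 8·(y − 0) = 0.
Expanding: 16*x + 8*y + 48 = 0.


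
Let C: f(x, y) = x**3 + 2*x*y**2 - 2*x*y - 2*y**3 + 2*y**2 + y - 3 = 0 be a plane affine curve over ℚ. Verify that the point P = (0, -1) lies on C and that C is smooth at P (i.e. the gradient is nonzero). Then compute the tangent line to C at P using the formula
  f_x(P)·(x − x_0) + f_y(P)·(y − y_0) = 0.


Tangent line at P: 4*x - 9*y - 9 = 0.

Step 1: f(0, -1) = 0, so P lies on C.
Step 2: partial derivatives
  f_x(x, y) = 3*x**2 + 2*y**2 - 2*y, f_y(x, y) = 4*x*y - 2*x - 6*y**2 + 4*y + 1.
  f_x(P) = 4, f_y(P) = -9 (gradient nonzero, so P is smooth).
Step 3: tangent line at P: 4·(x − 0) + -9·(y − -1) = 0.
Expanding: 4*x - 9*y - 9 = 0.


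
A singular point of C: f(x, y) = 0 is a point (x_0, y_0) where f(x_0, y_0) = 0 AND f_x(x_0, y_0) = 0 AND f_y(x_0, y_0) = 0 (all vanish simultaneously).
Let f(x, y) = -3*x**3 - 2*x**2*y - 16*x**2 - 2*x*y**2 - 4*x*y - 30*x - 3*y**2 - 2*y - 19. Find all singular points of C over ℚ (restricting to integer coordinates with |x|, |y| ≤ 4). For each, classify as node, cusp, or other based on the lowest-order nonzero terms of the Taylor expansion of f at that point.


Singular points: {(-2, 1)}; classification: cusp.

Compute partial derivatives:
  f_x = -9*x**2 - 4*x*y - 32*x - 2*y**2 - 4*y - 30.
  f_y = -2*x**2 - 4*x*y - 4*x - 6*y - 2.
Scan x_0 ∈ {−4, ..., 4}. For each x_0, f_y(x_0, y) is a polynomial in y; find its integer roots y ∈ {−4, ..., 4}, then test f_x and f at those candidates.
  x = -4: f_y(-4, y) = 10*y - 18; no integer root y with |y| ≤ 4.
  x = -3: f_y(-3, y) = 6*y - 8; no integer root y with |y| ≤ 4.
  x = -2: f_y(-2, y) = 2*y - 2; vanishes at y ∈ {1}. (-2, 1): f_x = 0, f = 0 — SINGULAR.
  x = -1: f_y(-1, y) = -2*y; vanishes at y ∈ {0}. (-1, 0): f_x = -7 ≠ 0.
  x = 0: f_y(0, y) = -6*y - 2; no integer root y with |y| ≤ 4.
  x = 1: f_y(1, y) = -10*y - 8; no integer root y with |y| ≤ 4.
  x = 2: f_y(2, y) = -14*y - 18; no integer root y with |y| ≤ 4.
  x = 3: f_y(3, y) = -18*y - 32; no integer root y with |y| ≤ 4.
  x = 4: f_y(4, y) = -22*y - 50; no integer root y with |y| ≤ 4.
Only singular point on the grid: (-2, 1).
Classify: substitute x = -2 + u, y = 1 + v and expand: f = -3*u**3 - 2*u**2*v - 2*u*v**2 + v**2.
No constant or linear terms (consistent with a singular point). Quadratic part: v**2. Cubic part: -3*u**3 - 2*u**2*v - 2*u*v**2.
The quadratic part v**2 is a perfect square, so there is a single (double) tangent line v = 0, i.e. y = 1. Restricting the cubic part to that line (v = 0) leaves -3*u**3 ≠ 0, so f is not divisible by v and the branch is v² ≈ 3*u**3 to lowest order — this is a cusp.
Classification: cusp.


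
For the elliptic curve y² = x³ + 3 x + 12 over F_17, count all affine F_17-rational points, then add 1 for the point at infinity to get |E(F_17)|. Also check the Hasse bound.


Affine points = {(1, 4), (1, 13), (2, 3), (2, 14), (5, 4), (5, 13), (6, 5), (6, 12), (7, 6), (7, 11), (8, 2), (8, 15), (11, 4), (11, 13), (12, 5), (12, 12), (13, 2), (13, 15), (15, 7), (15, 10), (16, 5), (16, 12)}; affine count = 22; |E(F_17)| = 23.

Discriminant check: Δ ∝ 4a³ + 27b² = 4·3³ + 27·12² = 4·27 + 27·144 ≡ 1 (mod 17). Nonzero ⇒ E is nonsingular.
For each x ∈ F_17, compute rhs = x³ + 3·x + 12 mod 17, then count y ∈ F_17 with y² ≡ rhs.
  x = 0: rhs = 12, matching y values: none (0 points).
  x = 1: rhs = 16, matching y values: 4, 13 (2 points).
  x = 2: rhs = 9, matching y values: 3, 14 (2 points).
  x = 3: rhs = 14, matching y values: none (0 points).
  x = 4: rhs = 3, matching y values: none (0 points).
  x = 5: rhs = 16, matching y values: 4, 13 (2 points).
  x = 6: rhs = 8, matching y values: 5, 12 (2 points).
  x = 7: rhs = 2, matching y values: 6, 11 (2 points).
  x = 8: rhs = 4, matching y values: 2, 15 (2 points).
  x = 9: rhs = 3, matching y values: none (0 points).
  x = 10: rhs = 5, matching y values: none (0 points).
  x = 11: rhs = 16, matching y values: 4, 13 (2 points).
  x = 12: rhs = 8, matching y values: 5, 12 (2 points).
  x = 13: rhs = 4, matching y values: 2, 15 (2 points).
  x = 14: rhs = 10, matching y values: none (0 points).
  x = 15: rhs = 15, matching y values: 7, 10 (2 points).
  x = 16: rhs = 8, matching y values: 5, 12 (2 points).
Total affine count: 22.
Full point count |E(F_17)| = 22 + 1 = 23.
Hasse bound: |23 − (17+1)| = |5| = 5 ≤ 2√17 ≈ 8.2462 ✓.


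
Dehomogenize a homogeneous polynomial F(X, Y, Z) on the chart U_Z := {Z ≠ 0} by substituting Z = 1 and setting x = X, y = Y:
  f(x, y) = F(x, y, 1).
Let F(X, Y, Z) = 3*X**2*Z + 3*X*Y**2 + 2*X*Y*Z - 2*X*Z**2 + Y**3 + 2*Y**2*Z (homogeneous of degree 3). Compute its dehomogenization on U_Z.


f(x, y) = 3*x**2 + 3*x*y**2 + 2*x*y - 2*x + y**3 + 2*y**2

On U_Z we set Z = 1. Each monomial c·X^i·Y^j·Z^k in F becomes c·x^i·y^j·1^k = c·x^i·y^j.
Substituting Z = 1: F(X, Y, 1) = 3*x**2 + 3*x*y**2 + 2*x*y - 2*x + y**3 + 2*y**2.
Note: deg(f) ≤ deg(F) = 3; strict inequality happens when F is divisible by Z (lost terms).


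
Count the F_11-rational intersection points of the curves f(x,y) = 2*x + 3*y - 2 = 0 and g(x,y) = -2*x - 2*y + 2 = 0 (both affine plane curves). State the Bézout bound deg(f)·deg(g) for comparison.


Common zeros: {(1, 0)}; count = 1; Bézout bound = 1.

deg(f) = 1, deg(g) = 1, so Bézout bound = 1.
Scan x ∈ F_11. For each x, list the y ∈ F_11 with f(x, y) ≡ 0 and those with g(x, y) ≡ 0 (mod 11); the common zeros in that column are the intersection.
  x = 0: f ≡ 0 at y ∈ {8}; g ≡ 0 at y ∈ {1}; common: ∅.
  x = 1: f ≡ 0 at y ∈ {0}; g ≡ 0 at y ∈ {0}; common: {0}.
  x = 2: f ≡ 0 at y ∈ {3}; g ≡ 0 at y ∈ {10}; common: ∅.
  x = 3: f ≡ 0 at y ∈ {6}; g ≡ 0 at y ∈ {9}; common: ∅.
  x = 4: f ≡ 0 at y ∈ {9}; g ≡ 0 at y ∈ {8}; common: ∅.
  x = 5: f ≡ 0 at y ∈ {1}; g ≡ 0 at y ∈ {7}; common: ∅.
  x = 6: f ≡ 0 at y ∈ {4}; g ≡ 0 at y ∈ {6}; common: ∅.
  x = 7: f ≡ 0 at y ∈ {7}; g ≡ 0 at y ∈ {5}; common: ∅.
  x = 8: f ≡ 0 at y ∈ {10}; g ≡ 0 at y ∈ {4}; common: ∅.
  x = 9: f ≡ 0 at y ∈ {2}; g ≡ 0 at y ∈ {3}; common: ∅.
  x = 10: f ≡ 0 at y ∈ {5}; g ≡ 0 at y ∈ {2}; common: ∅.
Collecting: common zeros = {(1, 0)}, so the count is 1.
Comparison with the Bézout bound: 1 ≤ 1 = deg(f)·deg(g), as expected for curves with no common component (the bound is attained).


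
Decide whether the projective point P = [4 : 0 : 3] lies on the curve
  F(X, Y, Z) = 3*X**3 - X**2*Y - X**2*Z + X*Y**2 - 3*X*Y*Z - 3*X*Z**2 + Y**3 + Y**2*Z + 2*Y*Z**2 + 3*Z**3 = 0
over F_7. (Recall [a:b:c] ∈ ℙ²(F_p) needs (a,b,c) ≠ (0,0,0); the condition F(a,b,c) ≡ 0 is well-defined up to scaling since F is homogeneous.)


F(4,0,3) ≡ 5 (mod 7); P is NOT on the curve.

Evaluate F(4, 0, 3) term-by-term (mod 7).
  3*X**3 ↦ 3·64·1·1 = 192
  -X**2*Y ↦ -1·16·0·1 = 0
  -X**2*Z ↦ -1·16·1·3 = -48
  X*Y**2 ↦ 1·4·0·1 = 0
  -3*X*Y*Z ↦ -3·4·0·3 = 0
  -3*X*Z**2 ↦ -3·4·1·9 = -108
  Y**3 ↦ 1·1·0·1 = 0
  Y**2*Z ↦ 1·1·0·3 = 0
  2*Y*Z**2 ↦ 2·1·0·9 = 0
  3*Z**3 ↦ 3·1·1·27 = 81
Sum: F(4, 0, 3) = (192) + (0) + (-48) + (0) + (0) + (-108) + (0) + (0) + (0) + (81) = 117.
Reducing mod 7: 117 ≡ 5 (mod 7).
Since F(a, b, c) ≡ 5 ≠ 0 (mod 7), P does NOT lie on the curve.


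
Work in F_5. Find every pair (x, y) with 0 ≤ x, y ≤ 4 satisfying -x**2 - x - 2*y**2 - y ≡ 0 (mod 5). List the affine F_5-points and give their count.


Affine F_5-points: {(0, 0), (0, 2), (1, 1), (3, 1), (4, 0), (4, 2)}; count = 6.

For each of the 25 pairs (x, y) ∈ F_5², evaluate f(x, y) mod 5. Record the zeros.
  x = 0: [0↦0, 1↦2, 2↦0, 3↦4, 4↦4]  zeros at y ∈ {0, 2}
  x = 1: [0↦3, 1↦0, 2↦3, 3↦2, 4↦2]  zeros at y ∈ {1}
  x = 2: [0↦4, 1↦1, 2↦4, 3↦3, 4↦3]  zeros at y ∈ ∅
  x = 3: [0↦3, 1↦0, 2↦3, 3↦2, 4↦2]  zeros at y ∈ {1}
  x = 4: [0↦0, 1↦2, 2↦0, 3↦4, 4↦4]  zeros at y ∈ {0, 2}
Collecting zeros: affine points = {(0, 0), (0, 2), (1, 1), (3, 1), (4, 0), (4, 2)}.
Total count |C(F_5)_aff| = 6.


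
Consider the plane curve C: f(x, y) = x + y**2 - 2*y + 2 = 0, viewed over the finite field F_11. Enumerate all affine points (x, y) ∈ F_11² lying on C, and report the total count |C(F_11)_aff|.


Affine F_11-points: {(1, 4), (1, 9), (5, 5), (5, 8), (6, 3), (6, 10), (7, 6), (7, 7), (9, 0), (9, 2), (10, 1)}; count = 11.

For each of the 121 pairs (x, y) ∈ F_11², evaluate f(x, y) mod 11. Record the zeros.
  x = 0: [0↦2, 1↦1, 2↦2, 3↦5, 4↦10, 5↦6, 6↦4, 7↦4, 8↦6, 9↦10, 10↦5]  zeros at y ∈ ∅
  x = 1: [0↦3, 1↦2, 2↦3, 3↦6, 4↦0, 5↦7, 6↦5, 7↦5, 8↦7, 9↦0, 10↦6]  zeros at y ∈ {4, 9}
  x = 2: [0↦4, 1↦3, 2↦4, 3↦7, 4↦1, 5↦8, 6↦6, 7↦6, 8↦8, 9↦1, 10↦7]  zeros at y ∈ ∅
  x = 3: [0↦5, 1↦4, 2↦5, 3↦8, 4↦2, 5↦9, 6↦7, 7↦7, 8↦9, 9↦2, 10↦8]  zeros at y ∈ ∅
  x = 4: [0↦6, 1↦5, 2↦6, 3↦9, 4↦3, 5↦10, 6↦8, 7↦8, 8↦10, 9↦3, 10↦9]  zeros at y ∈ ∅
  x = 5: [0↦7, 1↦6, 2↦7, 3↦10, 4↦4, 5↦0, 6↦9, 7↦9, 8↦0, 9↦4, 10↦10]  zeros at y ∈ {5, 8}
  x = 6: [0↦8, 1↦7, 2↦8, 3↦0, 4↦5, 5↦1, 6↦10, 7↦10, 8↦1, 9↦5, 10↦0]  zeros at y ∈ {3, 10}
  x = 7: [0↦9, 1↦8, 2↦9, 3↦1, 4↦6, 5↦2, 6↦0, 7↦0, 8↦2, 9↦6, 10↦1]  zeros at y ∈ {6, 7}
  x = 8: [0↦10, 1↦9, 2↦10, 3↦2, 4↦7, 5↦3, 6↦1, 7↦1, 8↦3, 9↦7, 10↦2]  zeros at y ∈ ∅
  x = 9: [0↦0, 1↦10, 2↦0, 3↦3, 4↦8, 5↦4, 6↦2, 7↦2, 8↦4, 9↦8, 10↦3]  zeros at y ∈ {0, 2}
  x = 10: [0↦1, 1↦0, 2↦1, 3↦4, 4↦9, 5↦5, 6↦3, 7↦3, 8↦5, 9↦9, 10↦4]  zeros at y ∈ {1}
Collecting zeros: affine points = {(1, 4), (1, 9), (5, 5), (5, 8), (6, 3), (6, 10), (7, 6), (7, 7), (9, 0), (9, 2), (10, 1)}.
Total count |C(F_11)_aff| = 11.


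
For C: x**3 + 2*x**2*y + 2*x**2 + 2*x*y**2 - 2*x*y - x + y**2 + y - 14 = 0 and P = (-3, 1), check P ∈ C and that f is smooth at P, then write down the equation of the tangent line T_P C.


Tangent line at P: 2*x + 15*y - 9 = 0.

Step 1: f(-3, 1) = 0, so P lies on C.
Step 2: partial derivatives
  f_x(x, y) = 3*x**2 + 4*x*y + 4*x + 2*y**2 - 2*y - 1, f_y(x, y) = 2*x**2 + 4*x*y - 2*x + 2*y + 1.
  f_x(P) = 2, f_y(P) = 15 (gradient nonzero, so P is smooth).
Step 3: tangent line at P: 2·(x − -3) + 15·(y − 1) = 0.
Expanding: 2*x + 15*y - 9 = 0.


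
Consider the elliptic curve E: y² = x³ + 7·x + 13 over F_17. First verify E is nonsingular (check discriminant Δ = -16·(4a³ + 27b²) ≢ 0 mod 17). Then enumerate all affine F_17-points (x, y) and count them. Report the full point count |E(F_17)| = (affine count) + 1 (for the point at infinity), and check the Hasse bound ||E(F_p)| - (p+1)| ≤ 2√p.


Affine points = {(0, 8), (0, 9), (1, 2), (1, 15), (2, 1), (2, 16), (6, 4), (6, 13), (14, 4), (14, 13), (15, 5), (15, 12)}; affine count = 12; |E(F_17)| = 13.

Discriminant check: Δ ∝ 4a³ + 27b² = 4·7³ + 27·13² = 4·343 + 27·169 ≡ 2 (mod 17). Nonzero ⇒ E is nonsingular.
For each x ∈ F_17, compute rhs = x³ + 7·x + 13 mod 17, then count y ∈ F_17 with y² ≡ rhs.
  x = 0: rhs = 13, matching y values: 8, 9 (2 points).
  x = 1: rhs = 4, matching y values: 2, 15 (2 points).
  x = 2: rhs = 1, matching y values: 1, 16 (2 points).
  x = 3: rhs = 10, matching y values: none (0 points).
  x = 4: rhs = 3, matching y values: none (0 points).
  x = 5: rhs = 3, matching y values: none (0 points).
  x = 6: rhs = 16, matching y values: 4, 13 (2 points).
  x = 7: rhs = 14, matching y values: none (0 points).
  x = 8: rhs = 3, matching y values: none (0 points).
  x = 9: rhs = 6, matching y values: none (0 points).
  x = 10: rhs = 12, matching y values: none (0 points).
  x = 11: rhs = 10, matching y values: none (0 points).
  x = 12: rhs = 6, matching y values: none (0 points).
  x = 13: rhs = 6, matching y values: none (0 points).
  x = 14: rhs = 16, matching y values: 4, 13 (2 points).
  x = 15: rhs = 8, matching y values: 5, 12 (2 points).
  x = 16: rhs = 5, matching y values: none (0 points).
Total affine count: 12.
Full point count |E(F_17)| = 12 + 1 = 13.
Hasse bound: |13 − (17+1)| = |-5| = 5 ≤ 2√17 ≈ 8.2462 ✓.


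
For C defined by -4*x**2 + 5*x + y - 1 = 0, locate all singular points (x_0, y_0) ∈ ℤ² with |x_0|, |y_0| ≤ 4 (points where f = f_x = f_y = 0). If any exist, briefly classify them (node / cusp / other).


No singular points in the scanned grid; C is smooth there.

Compute partial derivatives:
  f_x = 5 - 8*x.
  f_y = 1.
f_y = 1 is a nonzero constant, so f_y never vanishes: no point (x, y) can satisfy f = f_x = f_y = 0. In particular no (x, y) ∈ {−4, ..., 4}² is singular; the curve is smooth.


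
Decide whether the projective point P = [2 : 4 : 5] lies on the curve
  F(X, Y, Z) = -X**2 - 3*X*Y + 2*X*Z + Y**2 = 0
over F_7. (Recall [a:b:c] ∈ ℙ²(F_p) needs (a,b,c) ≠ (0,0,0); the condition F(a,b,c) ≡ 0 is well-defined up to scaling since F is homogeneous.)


F(2,4,5) ≡ 1 (mod 7); P is NOT on the curve.

Evaluate F(2, 4, 5) term-by-term (mod 7).
  -X**2 ↦ -1·4·1·1 = -4
  -3*X*Y ↦ -3·2·4·1 = -24
  2*X*Z ↦ 2·2·1·5 = 20
  Y**2 ↦ 1·1·16·1 = 16
Sum: F(2, 4, 5) = (-4) + (-24) + (20) + (16) = 8.
Reducing mod 7: 8 ≡ 1 (mod 7).
Since F(a, b, c) ≡ 1 ≠ 0 (mod 7), P does NOT lie on the curve.


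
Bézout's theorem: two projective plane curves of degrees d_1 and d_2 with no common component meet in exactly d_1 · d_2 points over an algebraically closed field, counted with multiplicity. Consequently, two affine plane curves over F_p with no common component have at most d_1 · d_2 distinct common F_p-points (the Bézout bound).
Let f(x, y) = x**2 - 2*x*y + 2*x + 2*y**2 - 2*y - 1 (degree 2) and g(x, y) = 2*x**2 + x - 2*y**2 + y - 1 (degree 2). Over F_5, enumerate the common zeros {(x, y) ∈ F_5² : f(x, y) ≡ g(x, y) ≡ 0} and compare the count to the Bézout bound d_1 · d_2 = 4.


Common zeros: ∅; count = 0; Bézout bound = 4.

deg(f) = 2, deg(g) = 2, so Bézout bound = 4.
Scan x ∈ F_5. For each x, list the y ∈ F_5 with f(x, y) ≡ 0 and those with g(x, y) ≡ 0 (mod 5); the common zeros in that column are the intersection.
  x = 0: f ≡ 0 at y ∈ ∅; g ≡ 0 at y ∈ ∅; common: ∅.
  x = 1: f ≡ 0 at y ∈ {1}; g ≡ 0 at y ∈ ∅; common: ∅.
  x = 2: f ≡ 0 at y ∈ {4}; g ≡ 0 at y ∈ ∅; common: ∅.
  x = 3: f ≡ 0 at y ∈ ∅; g ≡ 0 at y ∈ {0, 3}; common: ∅.
  x = 4: f ≡ 0 at y ∈ {1, 4}; g ≡ 0 at y ∈ {0, 3}; common: ∅.
Collecting: common zeros = ∅, so the count is 0.
Comparison with the Bézout bound: 0 ≤ 4 = deg(f)·deg(g), as expected for curves with no common component (the affine F_5-count falls short of the bound because intersections may lie at infinity, over extension fields, or carry multiplicity).


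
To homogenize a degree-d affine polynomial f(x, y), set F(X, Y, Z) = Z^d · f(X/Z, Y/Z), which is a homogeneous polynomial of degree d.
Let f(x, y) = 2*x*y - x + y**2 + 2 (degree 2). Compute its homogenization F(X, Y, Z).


F(X, Y, Z) = 2*X*Y - X*Z + Y**2 + 2*Z**2

deg(f) = 2.
Substitute x = X/Z, y = Y/Z into f, then multiply by Z^2.
  monomial 2·x^1·y^1 ↦ 2·X^1·Y^1·Z^0.
  monomial -1·x^1·y^0 ↦ -1·X^1·Y^0·Z^1.
  monomial 1·x^0·y^2 ↦ 1·X^0·Y^2·Z^0.
  monomial 2·x^0·y^0 ↦ 2·X^0·Y^0·Z^2.
Collecting: F(X, Y, Z) = 2*X*Y - X*Z + Y**2 + 2*Z**2.


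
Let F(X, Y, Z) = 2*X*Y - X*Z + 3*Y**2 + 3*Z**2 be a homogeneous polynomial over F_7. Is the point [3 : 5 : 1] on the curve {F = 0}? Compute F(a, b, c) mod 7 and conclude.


F(3,5,1) ≡ 0 (mod 7); P is on the curve.

Evaluate F(3, 5, 1) term-by-term (mod 7).
  2*X*Y ↦ 2·3·5·1 = 30
  -X*Z ↦ -1·3·1·1 = -3
  3*Y**2 ↦ 3·1·25·1 = 75
  3*Z**2 ↦ 3·1·1·1 = 3
Sum: F(3, 5, 1) = (30) + (-3) + (75) + (3) = 105.
Reducing mod 7: 105 ≡ 0 (mod 7).
Since F(a, b, c) ≡ 0 (mod 7), P lies on the curve.


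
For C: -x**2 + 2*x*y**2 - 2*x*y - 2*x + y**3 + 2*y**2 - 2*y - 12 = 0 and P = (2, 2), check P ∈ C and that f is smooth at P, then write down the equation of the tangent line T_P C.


Tangent line at P: -2*x + 30*y - 56 = 0.

Step 1: f(2, 2) = 0, so P lies on C.
Step 2: partial derivatives
  f_x(x, y) = -2*x + 2*y**2 - 2*y - 2, f_y(x, y) = 4*x*y - 2*x + 3*y**2 + 4*y - 2.
  f_x(P) = -2, f_y(P) = 30 (gradient nonzero, so P is smooth).
Step 3: tangent line at P: -2·(x − 2) + 30·(y − 2) = 0.
Expanding: -2*x + 30*y - 56 = 0.


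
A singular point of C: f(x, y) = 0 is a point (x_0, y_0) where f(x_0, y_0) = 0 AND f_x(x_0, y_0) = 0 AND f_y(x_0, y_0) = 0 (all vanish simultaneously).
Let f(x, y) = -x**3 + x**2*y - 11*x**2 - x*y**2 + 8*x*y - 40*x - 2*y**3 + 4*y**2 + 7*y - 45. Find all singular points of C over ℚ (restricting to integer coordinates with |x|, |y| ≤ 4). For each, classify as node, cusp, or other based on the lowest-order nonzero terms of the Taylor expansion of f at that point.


Singular points: {(-3, 1)}; classification: node.

Compute partial derivatives:
  f_x = -3*x**2 + 2*x*y - 22*x - y**2 + 8*y - 40.
  f_y = x**2 - 2*x*y + 8*x - 6*y**2 + 8*y + 7.
Scan x_0 ∈ {−4, ..., 4}. For each x_0, f_y(x_0, y) is a polynomial in y; find its integer roots y ∈ {−4, ..., 4}, then test f_x and f at those candidates.
  x = -4: f_y(-4, y) = -6*y**2 + 16*y - 9; no integer root y with |y| ≤ 4.
  x = -3: f_y(-3, y) = -6*y**2 + 14*y - 8; vanishes at y ∈ {1}. (-3, 1): f_x = 0, f = 0 — SINGULAR.
  x = -2: f_y(-2, y) = -6*y**2 + 12*y - 5; no integer root y with |y| ≤ 4.
  x = -1: f_y(-1, y) = -6*y**2 + 10*y; vanishes at y ∈ {0}. (-1, 0): f_x = -21 ≠ 0.
  x = 0: f_y(0, y) = -6*y**2 + 8*y + 7; no integer root y with |y| ≤ 4.
  x = 1: f_y(1, y) = -6*y**2 + 6*y + 16; no integer root y with |y| ≤ 4.
  x = 2: f_y(2, y) = -6*y**2 + 4*y + 27; no integer root y with |y| ≤ 4.
  x = 3: f_y(3, y) = -6*y**2 + 2*y + 40; no integer root y with |y| ≤ 4.
  x = 4: f_y(4, y) = 55 - 6*y**2; no integer root y with |y| ≤ 4.
Only singular point on the grid: (-3, 1).
Classify: substitute x = -3 + u, y = 1 + v and expand: f = -u**3 + u**2*v - u**2 - u*v**2 - 2*v**3 + v**2.
No constant or linear terms (consistent with a singular point). Quadratic part: -u**2 + v**2. Cubic part: -u**3 + u**2*v - u*v**2 - 2*v**3.
The quadratic part v**2 - u**2 = (v − u)(v + u) splits into two distinct linear factors, so there are two distinct tangent lines y − 1 = ±(x − -3) — this is a node (ordinary double point).
Classification: node.


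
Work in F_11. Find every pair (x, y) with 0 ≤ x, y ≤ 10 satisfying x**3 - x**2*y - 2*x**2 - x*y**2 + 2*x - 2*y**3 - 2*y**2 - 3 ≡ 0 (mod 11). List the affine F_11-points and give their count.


Affine F_11-points: {(0, 8), (5, 3), (5, 7), (6, 2), (6, 7), (6, 9), (9, 7)}; count = 7.

For each of the 121 pairs (x, y) ∈ F_11², evaluate f(x, y) mod 11. Record the zeros.
  x = 0: [0↦8, 1↦4, 2↦6, 3↦2, 4↦2, 5↦5, 6↦10, 7↦5, 8↦0, 9↦5, 10↦8]  zeros at y ∈ {8}
  x = 1: [0↦9, 1↦3, 2↦1, 3↦2, 4↦5, 5↦9, 6↦2, 7↦5, 8↦6, 9↦4, 10↦9]  zeros at y ∈ ∅
  x = 2: [0↦1, 1↦2, 2↦5, 3↦9, 4↦2, 5↦5, 6↦6, 7↦4, 8↦9, 9↦9, 10↦3]  zeros at y ∈ ∅
  x = 3: [0↦1, 1↦7, 2↦2, 3↦7, 4↦10, 5↦10, 6↦6, 7↦8, 8↦4, 9↦4, 10↦7]  zeros at y ∈ ∅
  x = 4: [0↦4, 1↦2, 2↦9, 3↦2, 4↦2, 5↦8, 6↦8, 7↦1, 8↦8, 9↦6, 10↦5]  zeros at y ∈ ∅
  x = 5: [0↦5, 1↦4, 2↦10, 3↦0, 4↦6, 5↦5, 6↦7, 7↦0, 8↦5, 9↦10, 10↦3]  zeros at y ∈ {3, 7}
  x = 6: [0↦10, 1↦8, 2↦0, 3↦7, 4↦6, 5↦7, 6↦9, 7↦0, 8↦1, 9↦0, 10↦7]  zeros at y ∈ {2, 7, 9}
  x = 7: [0↦3, 1↦9, 2↦7, 3↦7, 4↦8, 5↦9, 6↦9, 7↦7, 8↦2, 9↦4, 10↦1]  zeros at y ∈ ∅
  x = 8: [0↦1, 1↦2, 2↦4, 3↦6, 4↦7, 5↦6, 6↦2, 7↦5, 8↦3, 9↦6, 10↦2]  zeros at y ∈ ∅
  x = 9: [0↦10, 1↦4, 2↦8, 3↦10, 4↦9, 5↦4, 6↦5, 7↦0, 8↦10, 9↦1, 10↦5]  zeros at y ∈ {7}
  x = 10: [0↦3, 1↦10, 2↦3, 3↦3, 4↦9, 5↦9, 6↦2, 7↦9, 8↦7, 9↦6, 10↦5]  zeros at y ∈ ∅
Collecting zeros: affine points = {(0, 8), (5, 3), (5, 7), (6, 2), (6, 7), (6, 9), (9, 7)}.
Total count |C(F_11)_aff| = 7.


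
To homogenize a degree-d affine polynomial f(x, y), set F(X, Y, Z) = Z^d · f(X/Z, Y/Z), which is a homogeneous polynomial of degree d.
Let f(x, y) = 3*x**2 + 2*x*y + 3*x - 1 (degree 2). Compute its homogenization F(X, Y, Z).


F(X, Y, Z) = 3*X**2 + 2*X*Y + 3*X*Z - Z**2

deg(f) = 2.
Substitute x = X/Z, y = Y/Z into f, then multiply by Z^2.
  monomial 3·x^2·y^0 ↦ 3·X^2·Y^0·Z^0.
  monomial 2·x^1·y^1 ↦ 2·X^1·Y^1·Z^0.
  monomial 3·x^1·y^0 ↦ 3·X^1·Y^0·Z^1.
  monomial -1·x^0·y^0 ↦ -1·X^0·Y^0·Z^2.
Collecting: F(X, Y, Z) = 3*X**2 + 2*X*Y + 3*X*Z - Z**2.


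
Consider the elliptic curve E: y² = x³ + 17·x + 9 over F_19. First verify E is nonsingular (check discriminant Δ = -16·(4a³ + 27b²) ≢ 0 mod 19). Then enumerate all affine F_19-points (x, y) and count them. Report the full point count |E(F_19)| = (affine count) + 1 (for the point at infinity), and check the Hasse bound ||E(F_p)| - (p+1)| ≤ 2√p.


Affine points = {(0, 3), (0, 16), (3, 7), (3, 12), (6, 2), (6, 17), (8, 7), (8, 12), (9, 6), (9, 13), (10, 1), (10, 18), (11, 8), (11, 11), (16, 8), (16, 11), (17, 9), (17, 10)}; affine count = 18; |E(F_19)| = 19.

Discriminant check: Δ ∝ 4a³ + 27b² = 4·17³ + 27·9² = 4·4913 + 27·81 ≡ 8 (mod 19). Nonzero ⇒ E is nonsingular.
For each x ∈ F_19, compute rhs = x³ + 17·x + 9 mod 19, then count y ∈ F_19 with y² ≡ rhs.
  x = 0: rhs = 9, matching y values: 3, 16 (2 points).
  x = 1: rhs = 8, matching y values: none (0 points).
  x = 2: rhs = 13, matching y values: none (0 points).
  x = 3: rhs = 11, matching y values: 7, 12 (2 points).
  x = 4: rhs = 8, matching y values: none (0 points).
  x = 5: rhs = 10, matching y values: none (0 points).
  x = 6: rhs = 4, matching y values: 2, 17 (2 points).
  x = 7: rhs = 15, matching y values: none (0 points).
  x = 8: rhs = 11, matching y values: 7, 12 (2 points).
  x = 9: rhs = 17, matching y values: 6, 13 (2 points).
  x = 10: rhs = 1, matching y values: 1, 18 (2 points).
  x = 11: rhs = 7, matching y values: 8, 11 (2 points).
  x = 12: rhs = 3, matching y values: none (0 points).
  x = 13: rhs = 14, matching y values: none (0 points).
  x = 14: rhs = 8, matching y values: none (0 points).
  x = 15: rhs = 10, matching y values: none (0 points).
  x = 16: rhs = 7, matching y values: 8, 11 (2 points).
  x = 17: rhs = 5, matching y values: 9, 10 (2 points).
  x = 18: rhs = 10, matching y values: none (0 points).
Total affine count: 18.
Full point count |E(F_19)| = 18 + 1 = 19.
Hasse bound: |19 − (19+1)| = |-1| = 1 ≤ 2√19 ≈ 8.7178 ✓.


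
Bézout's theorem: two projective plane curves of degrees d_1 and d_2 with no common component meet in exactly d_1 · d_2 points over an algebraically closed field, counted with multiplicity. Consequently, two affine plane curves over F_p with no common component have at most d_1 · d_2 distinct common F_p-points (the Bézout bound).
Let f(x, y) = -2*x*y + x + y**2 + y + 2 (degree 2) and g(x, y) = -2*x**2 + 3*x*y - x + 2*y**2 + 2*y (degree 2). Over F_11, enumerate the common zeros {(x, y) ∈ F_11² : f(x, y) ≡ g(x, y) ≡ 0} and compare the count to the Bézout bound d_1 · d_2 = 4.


Common zeros: {(1, 6), (2, 6), (7, 7)}; count = 3; Bézout bound = 4.

deg(f) = 2, deg(g) = 2, so Bézout bound = 4.
Scan x ∈ F_11. For each x, list the y ∈ F_11 with f(x, y) ≡ 0 and those with g(x, y) ≡ 0 (mod 11); the common zeros in that column are the intersection.
  x = 0: f ≡ 0 at y ∈ {4, 6}; g ≡ 0 at y ∈ {0, 10}; common: ∅.
  x = 1: f ≡ 0 at y ∈ {6}; g ≡ 0 at y ∈ {6, 8}; common: {6}.
  x = 2: f ≡ 0 at y ∈ {6, 8}; g ≡ 0 at y ∈ {1, 6}; common: {6}.
  x = 3: f ≡ 0 at y ∈ {6, 10}; g ≡ 0 at y ∈ {4, 7}; common: ∅.
  x = 4: f ≡ 0 at y ∈ {1, 6}; g ≡ 0 at y ∈ {2}; common: ∅.
  x = 5: f ≡ 0 at y ∈ {3, 6}; g ≡ 0 at y ∈ {0, 8}; common: ∅.
  x = 6: f ≡ 0 at y ∈ {5, 6}; g ≡ 0 at y ∈ {3, 9}; common: ∅.
  x = 7: f ≡ 0 at y ∈ {6, 7}; g ≡ 0 at y ∈ {7, 9}; common: {7}.
  x = 8: f ≡ 0 at y ∈ {6, 9}; g ≡ 0 at y ∈ {4, 5}; common: ∅.
  x = 9: f ≡ 0 at y ∈ {0, 6}; g ≡ 0 at y ∈ {3, 10}; common: ∅.
  x = 10: f ≡ 0 at y ∈ {2, 6}; g ≡ 0 at y ∈ {1, 5}; common: ∅.
Collecting: common zeros = {(1, 6), (2, 6), (7, 7)}, so the count is 3.
Comparison with the Bézout bound: 3 ≤ 4 = deg(f)·deg(g), as expected for curves with no common component (the affine F_11-count falls short of the bound because intersections may lie at infinity, over extension fields, or carry multiplicity).


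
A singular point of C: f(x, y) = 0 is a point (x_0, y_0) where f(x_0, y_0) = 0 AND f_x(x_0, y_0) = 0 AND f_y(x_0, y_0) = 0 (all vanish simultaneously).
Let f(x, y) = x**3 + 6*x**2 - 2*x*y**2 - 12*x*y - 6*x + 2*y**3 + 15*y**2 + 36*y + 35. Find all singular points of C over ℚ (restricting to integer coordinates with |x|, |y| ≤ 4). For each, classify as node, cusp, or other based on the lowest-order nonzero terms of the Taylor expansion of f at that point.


Singular points: {(-2, -3)}; classification: cusp.

Compute partial derivatives:
  f_x = 3*x**2 + 12*x - 2*y**2 - 12*y - 6.
  f_y = -4*x*y - 12*x + 6*y**2 + 30*y + 36.
Scan x_0 ∈ {−4, ..., 4}. For each x_0, f_y(x_0, y) is a polynomial in y; find its integer roots y ∈ {−4, ..., 4}, then test f_x and f at those candidates.
  x = -4: f_y(-4, y) = 6*y**2 + 46*y + 84; vanishes at y ∈ {-3}. (-4, -3): f_x = 12 ≠ 0.
  x = -3: f_y(-3, y) = 6*y**2 + 42*y + 72; vanishes at y ∈ {-4, -3}. (-3, -4): f_x = 1 ≠ 0; (-3, -3): f_x = 3 ≠ 0.
  x = -2: f_y(-2, y) = 6*y**2 + 38*y + 60; vanishes at y ∈ {-3}. (-2, -3): f_x = 0, f = 0 — SINGULAR.
  x = -1: f_y(-1, y) = 6*y**2 + 34*y + 48; vanishes at y ∈ {-3}. (-1, -3): f_x = 3 ≠ 0.
  x = 0: f_y(0, y) = 6*y**2 + 30*y + 36; vanishes at y ∈ {-3, -2}. (0, -3): f_x = 12 ≠ 0; (0, -2): f_x = 10 ≠ 0.
  x = 1: f_y(1, y) = 6*y**2 + 26*y + 24; vanishes at y ∈ {-3}. (1, -3): f_x = 27 ≠ 0.
  x = 2: f_y(2, y) = 6*y**2 + 22*y + 12; vanishes at y ∈ {-3}. (2, -3): f_x = 48 ≠ 0.
  x = 3: f_y(3, y) = 6*y**2 + 18*y; vanishes at y ∈ {-3, 0}. (3, -3): f_x = 75 ≠ 0; (3, 0): f_x = 57 ≠ 0.
  x = 4: f_y(4, y) = 6*y**2 + 14*y - 12; vanishes at y ∈ {-3}. (4, -3): f_x = 108 ≠ 0.
Only singular point on the grid: (-2, -3).
Classify: substitute x = -2 + u, y = -3 + v and expand: f = u**3 - 2*u*v**2 + 2*v**3 + v**2.
No constant or linear terms (consistent with a singular point). Quadratic part: v**2. Cubic part: u**3 - 2*u*v**2 + 2*v**3.
The quadratic part v**2 is a perfect square, so there is a single (double) tangent line v = 0, i.e. y = -3. Restricting the cubic part to that line (v = 0) leaves u**3 ≠ 0, so f is not divisible by v and the branch is v² ≈ -u**3 to lowest order — this is a cusp.
Classification: cusp.
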